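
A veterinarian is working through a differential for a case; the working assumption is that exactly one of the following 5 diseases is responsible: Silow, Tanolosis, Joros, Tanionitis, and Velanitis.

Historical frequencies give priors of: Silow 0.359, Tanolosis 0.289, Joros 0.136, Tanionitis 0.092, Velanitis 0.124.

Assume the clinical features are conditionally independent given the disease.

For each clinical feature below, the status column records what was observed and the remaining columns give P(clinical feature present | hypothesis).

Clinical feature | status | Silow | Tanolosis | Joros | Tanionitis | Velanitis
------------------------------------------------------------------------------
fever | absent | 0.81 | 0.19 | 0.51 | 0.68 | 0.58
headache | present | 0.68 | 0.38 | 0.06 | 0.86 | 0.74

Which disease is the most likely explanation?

Multiply each prior by the joint likelihood of the clinical feature pattern (using 1 − P(present | H) for each absent clinical feature):
  Silow: 0.359 × (1 − 0.81) × 0.68 = 0.046383
  Tanolosis: 0.289 × (1 − 0.19) × 0.38 = 0.088954
  Joros: 0.136 × (1 − 0.51) × 0.06 = 0.0039984
  Tanionitis: 0.092 × (1 − 0.68) × 0.86 = 0.025318
  Velanitis: 0.124 × (1 − 0.58) × 0.74 = 0.038539
Marginal likelihood of the evidence = 0.20319.
P(Silow | evidence) ≈ 0.046383 / 0.20319 ≈ 0.228
P(Tanolosis | evidence) ≈ 0.088954 / 0.20319 ≈ 0.438
P(Joros | evidence) ≈ 0.0039984 / 0.20319 ≈ 0.020
P(Tanionitis | evidence) ≈ 0.025318 / 0.20319 ≈ 0.125
P(Velanitis | evidence) ≈ 0.038539 / 0.20319 ≈ 0.190
The largest is 0.438, so Tanolosis is most probable.

Tanolosis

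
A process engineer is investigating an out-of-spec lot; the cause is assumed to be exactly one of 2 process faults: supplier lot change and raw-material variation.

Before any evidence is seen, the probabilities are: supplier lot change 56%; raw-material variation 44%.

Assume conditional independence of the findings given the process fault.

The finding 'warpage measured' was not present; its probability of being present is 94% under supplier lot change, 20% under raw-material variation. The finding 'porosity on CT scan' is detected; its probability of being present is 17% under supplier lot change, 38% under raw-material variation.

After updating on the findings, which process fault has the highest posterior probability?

raw-material variation

Multiply each prior by the joint likelihood of the evidence pattern (using 1 − P(present | H) for each absent finding):
  supplier lot change: 0.56 × (1 − 0.94) × 0.17 = 0.005712
  raw-material variation: 0.44 × (1 − 0.20) × 0.38 = 0.13376
Normalizing constant Z = 0.005712 + 0.13376 = 0.13947.
P(supplier lot change | evidence) ≈ 0.005712 / 0.13947 ≈ 0.041
P(raw-material variation | evidence) ≈ 0.13376 / 0.13947 ≈ 0.959
The largest is 0.959, so raw-material variation is most probable.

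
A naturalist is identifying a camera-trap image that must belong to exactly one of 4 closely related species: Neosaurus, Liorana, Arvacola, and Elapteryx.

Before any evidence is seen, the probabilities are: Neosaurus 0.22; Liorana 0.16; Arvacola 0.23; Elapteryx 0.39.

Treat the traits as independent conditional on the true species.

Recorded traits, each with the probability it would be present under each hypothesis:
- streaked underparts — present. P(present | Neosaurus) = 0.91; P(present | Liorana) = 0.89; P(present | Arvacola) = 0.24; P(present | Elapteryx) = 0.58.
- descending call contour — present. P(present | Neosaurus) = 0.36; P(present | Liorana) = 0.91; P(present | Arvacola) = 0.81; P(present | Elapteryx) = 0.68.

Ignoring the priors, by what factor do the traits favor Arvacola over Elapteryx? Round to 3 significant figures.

The Bayes factor is the ratio of the joint likelihoods of the trait pattern under the two hypotheses.
  Arvacola: 0.24 × 0.81 = 0.1944
  Elapteryx: 0.58 × 0.68 = 0.3944
Bayes factor = 0.1944 / 0.3944 ≈ 0.493

0.493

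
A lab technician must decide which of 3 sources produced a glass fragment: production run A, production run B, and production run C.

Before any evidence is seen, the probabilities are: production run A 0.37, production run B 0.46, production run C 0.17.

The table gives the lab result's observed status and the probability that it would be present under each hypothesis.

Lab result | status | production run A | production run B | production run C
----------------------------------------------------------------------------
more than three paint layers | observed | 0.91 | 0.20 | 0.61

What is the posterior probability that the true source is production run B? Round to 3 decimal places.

For each hypothesis, the unnormalized posterior weight is prior × likelihood:
  production run A: 0.37 × 0.91 = 0.3367
  production run B: 0.46 × 0.20 = 0.092
  production run C: 0.17 × 0.61 = 0.1037
Marginal likelihood of the evidence = 0.5324.
P(production run B | evidence) = 0.092 / 0.5324 ≈ 0.173.

0.173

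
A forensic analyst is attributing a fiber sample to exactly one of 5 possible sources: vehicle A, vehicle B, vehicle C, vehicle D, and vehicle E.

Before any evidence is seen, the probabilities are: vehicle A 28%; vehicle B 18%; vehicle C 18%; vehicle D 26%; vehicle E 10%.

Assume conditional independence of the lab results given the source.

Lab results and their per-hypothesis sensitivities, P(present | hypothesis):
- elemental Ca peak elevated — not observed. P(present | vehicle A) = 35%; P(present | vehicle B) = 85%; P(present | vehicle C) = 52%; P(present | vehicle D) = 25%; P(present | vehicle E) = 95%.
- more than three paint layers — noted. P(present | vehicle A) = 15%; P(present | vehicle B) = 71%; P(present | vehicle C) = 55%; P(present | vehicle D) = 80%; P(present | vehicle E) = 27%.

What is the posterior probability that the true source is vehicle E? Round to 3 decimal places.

0.005

For each hypothesis, the unnormalized posterior weight is prior × product of the lab result likelihoods (using 1 − P(present | H) for each absent lab result):
  vehicle A: 0.28 × (1 − 0.35) × 0.15 = 0.0273
  vehicle B: 0.18 × (1 − 0.85) × 0.71 = 0.01917
  vehicle C: 0.18 × (1 − 0.52) × 0.55 = 0.04752
  vehicle D: 0.26 × (1 − 0.25) × 0.80 = 0.156
  vehicle E: 0.10 × (1 − 0.95) × 0.27 = 0.00135
The unnormalized weights sum to 0.25134.
P(vehicle E | evidence) = 0.00135 / 0.25134 ≈ 0.005.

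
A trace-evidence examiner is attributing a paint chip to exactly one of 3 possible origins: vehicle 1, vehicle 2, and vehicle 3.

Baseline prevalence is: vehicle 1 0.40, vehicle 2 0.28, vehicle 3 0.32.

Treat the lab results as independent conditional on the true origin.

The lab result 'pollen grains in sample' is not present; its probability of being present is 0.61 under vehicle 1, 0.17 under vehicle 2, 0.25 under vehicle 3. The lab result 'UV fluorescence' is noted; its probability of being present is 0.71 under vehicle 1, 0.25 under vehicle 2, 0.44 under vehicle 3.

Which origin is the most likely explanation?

vehicle 1

Multiply each prior by the joint likelihood of the lab result pattern (using 1 − P(present | H) for each absent lab result):
  vehicle 1: 0.40 × (1 − 0.61) × 0.71 = 0.11076
  vehicle 2: 0.28 × (1 − 0.17) × 0.25 = 0.0581
  vehicle 3: 0.32 × (1 − 0.25) × 0.44 = 0.1056
The unnormalized weights sum to 0.27446.
P(vehicle 1 | evidence) ≈ 0.11076 / 0.27446 ≈ 0.404
P(vehicle 2 | evidence) ≈ 0.0581 / 0.27446 ≈ 0.212
P(vehicle 3 | evidence) ≈ 0.1056 / 0.27446 ≈ 0.385
The largest is 0.404, so vehicle 1 is most probable.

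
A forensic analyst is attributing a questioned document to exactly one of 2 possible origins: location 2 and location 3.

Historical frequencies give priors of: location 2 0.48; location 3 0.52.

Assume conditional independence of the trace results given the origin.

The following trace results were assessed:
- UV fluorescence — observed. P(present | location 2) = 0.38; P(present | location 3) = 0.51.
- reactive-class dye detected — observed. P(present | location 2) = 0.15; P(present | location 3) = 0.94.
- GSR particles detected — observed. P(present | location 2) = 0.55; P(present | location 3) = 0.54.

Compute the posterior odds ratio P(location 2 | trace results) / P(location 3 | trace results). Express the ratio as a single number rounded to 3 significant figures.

0.112

The normalizing constant cancels in an odds ratio, so compute prior × likelihood for the two hypotheses only:
  location 2: 0.48 × 0.38 × 0.15 × 0.55 = 0.015048
  location 3: 0.52 × 0.51 × 0.94 × 0.54 = 0.13462
Odds(location 2 : location 3) = 0.015048 / 0.13462 ≈ 0.112.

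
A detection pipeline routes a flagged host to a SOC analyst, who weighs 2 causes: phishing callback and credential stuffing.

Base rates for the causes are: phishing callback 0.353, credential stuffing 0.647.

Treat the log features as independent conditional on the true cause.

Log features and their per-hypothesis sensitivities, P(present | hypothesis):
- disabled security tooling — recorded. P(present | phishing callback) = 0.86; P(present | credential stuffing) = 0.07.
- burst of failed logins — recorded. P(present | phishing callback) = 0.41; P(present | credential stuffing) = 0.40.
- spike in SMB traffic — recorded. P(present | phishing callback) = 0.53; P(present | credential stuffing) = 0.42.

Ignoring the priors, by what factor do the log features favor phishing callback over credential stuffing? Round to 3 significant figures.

15.9

Take the product of per-log feature likelihoods under each hypothesis, then divide.
  phishing callback: 0.86 × 0.41 × 0.53 = 0.18688
  credential stuffing: 0.07 × 0.40 × 0.42 = 0.01176
Bayes factor = 0.18688 / 0.01176 ≈ 15.9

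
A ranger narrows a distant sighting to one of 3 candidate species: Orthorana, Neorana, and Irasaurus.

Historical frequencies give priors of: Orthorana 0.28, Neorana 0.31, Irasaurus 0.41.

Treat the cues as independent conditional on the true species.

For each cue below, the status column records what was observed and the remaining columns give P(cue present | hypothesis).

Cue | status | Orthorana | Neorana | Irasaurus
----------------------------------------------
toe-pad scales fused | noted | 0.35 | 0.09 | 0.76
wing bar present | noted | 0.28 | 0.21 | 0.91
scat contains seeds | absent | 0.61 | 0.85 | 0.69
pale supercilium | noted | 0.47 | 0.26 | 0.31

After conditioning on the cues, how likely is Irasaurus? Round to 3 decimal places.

0.838

Multiply each prior by the joint likelihood of the cue pattern (using 1 − P(present | H) for each absent cue):
  Orthorana: 0.28 × 0.35 × 0.28 × (1 − 0.61) × 0.47 = 0.0050298
  Neorana: 0.31 × 0.09 × 0.21 × (1 − 0.85) × 0.26 = 0.0002285
  Irasaurus: 0.41 × 0.76 × 0.91 × (1 − 0.69) × 0.31 = 0.02725
The unnormalized weights sum to 0.032508.
P(Irasaurus | evidence) = 0.02725 / 0.032508 ≈ 0.838.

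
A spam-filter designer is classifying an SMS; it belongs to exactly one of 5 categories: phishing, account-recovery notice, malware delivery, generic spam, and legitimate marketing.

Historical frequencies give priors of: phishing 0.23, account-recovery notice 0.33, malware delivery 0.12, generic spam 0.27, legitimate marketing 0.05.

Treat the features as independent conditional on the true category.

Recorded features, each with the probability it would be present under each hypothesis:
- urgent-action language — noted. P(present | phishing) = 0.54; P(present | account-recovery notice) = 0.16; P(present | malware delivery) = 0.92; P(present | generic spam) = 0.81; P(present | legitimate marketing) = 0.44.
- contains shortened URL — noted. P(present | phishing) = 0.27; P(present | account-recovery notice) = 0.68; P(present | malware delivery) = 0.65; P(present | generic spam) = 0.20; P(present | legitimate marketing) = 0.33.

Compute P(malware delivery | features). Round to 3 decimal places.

0.373

For each hypothesis, the unnormalized posterior weight is prior × product of the feature likelihoods:
  phishing: 0.23 × 0.54 × 0.27 = 0.033534
  account-recovery notice: 0.33 × 0.16 × 0.68 = 0.035904
  malware delivery: 0.12 × 0.92 × 0.65 = 0.07176
  generic spam: 0.27 × 0.81 × 0.20 = 0.04374
  legitimate marketing: 0.05 × 0.44 × 0.33 = 0.00726
Normalizing constant Z = 0.033534 + 0.035904 + 0.07176 + 0.04374 + 0.00726 = 0.1922.
P(malware delivery | evidence) = 0.07176 / 0.1922 ≈ 0.373.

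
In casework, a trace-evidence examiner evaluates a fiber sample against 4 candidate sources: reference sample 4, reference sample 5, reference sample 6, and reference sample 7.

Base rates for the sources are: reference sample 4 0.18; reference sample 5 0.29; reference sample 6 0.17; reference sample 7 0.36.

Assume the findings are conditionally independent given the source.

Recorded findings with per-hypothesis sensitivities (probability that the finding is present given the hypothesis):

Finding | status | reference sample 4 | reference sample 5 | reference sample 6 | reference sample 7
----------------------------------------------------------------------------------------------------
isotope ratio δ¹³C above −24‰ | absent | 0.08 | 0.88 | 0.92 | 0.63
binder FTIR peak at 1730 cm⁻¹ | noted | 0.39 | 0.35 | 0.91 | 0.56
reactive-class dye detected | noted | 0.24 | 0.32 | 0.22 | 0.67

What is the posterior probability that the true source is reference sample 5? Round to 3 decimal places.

For each hypothesis, the unnormalized posterior weight is prior × product of the finding likelihoods (using 1 − P(present | H) for each absent finding):
  reference sample 4: 0.18 × (1 − 0.08) × 0.39 × 0.24 = 0.0155
  reference sample 5: 0.29 × (1 − 0.88) × 0.35 × 0.32 = 0.0038976
  reference sample 6: 0.17 × (1 − 0.92) × 0.91 × 0.22 = 0.0027227
  reference sample 7: 0.36 × (1 − 0.63) × 0.56 × 0.67 = 0.049977
Normalizing constant Z = 0.0155 + 0.0038976 + 0.0027227 + 0.049977 = 0.072097.
P(reference sample 5 | evidence) = 0.0038976 / 0.072097 ≈ 0.054.

0.054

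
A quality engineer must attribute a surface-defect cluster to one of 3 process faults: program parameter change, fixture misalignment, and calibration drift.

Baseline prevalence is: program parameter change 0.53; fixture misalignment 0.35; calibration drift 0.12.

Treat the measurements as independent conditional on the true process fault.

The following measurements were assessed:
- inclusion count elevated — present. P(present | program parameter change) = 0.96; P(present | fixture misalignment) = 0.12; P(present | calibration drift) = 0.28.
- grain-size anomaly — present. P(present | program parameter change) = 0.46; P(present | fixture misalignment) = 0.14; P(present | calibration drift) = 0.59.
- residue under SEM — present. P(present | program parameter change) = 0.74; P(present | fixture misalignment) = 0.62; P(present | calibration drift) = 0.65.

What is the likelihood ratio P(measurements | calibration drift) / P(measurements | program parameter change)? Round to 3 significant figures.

0.329

Joint likelihood of the measurement pattern under each hypothesis:
  calibration drift: 0.28 × 0.59 × 0.65 = 0.10738
  program parameter change: 0.96 × 0.46 × 0.74 = 0.32678
Bayes factor = 0.10738 / 0.32678 ≈ 0.329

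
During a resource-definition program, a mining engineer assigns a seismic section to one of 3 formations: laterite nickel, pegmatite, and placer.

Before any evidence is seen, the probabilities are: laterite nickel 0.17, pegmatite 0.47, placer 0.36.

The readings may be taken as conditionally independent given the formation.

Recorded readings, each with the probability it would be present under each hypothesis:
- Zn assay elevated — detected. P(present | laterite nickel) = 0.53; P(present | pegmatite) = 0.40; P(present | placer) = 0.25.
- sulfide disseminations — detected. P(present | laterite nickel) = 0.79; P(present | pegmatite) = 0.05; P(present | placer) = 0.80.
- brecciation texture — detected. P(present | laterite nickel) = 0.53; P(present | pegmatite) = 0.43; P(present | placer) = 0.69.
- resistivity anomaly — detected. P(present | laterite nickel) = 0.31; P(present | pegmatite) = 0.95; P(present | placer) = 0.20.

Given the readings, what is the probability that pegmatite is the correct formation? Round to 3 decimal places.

Multiply each prior by the joint likelihood of the reading pattern:
  laterite nickel: 0.17 × 0.53 × 0.79 × 0.53 × 0.31 = 0.011695
  pegmatite: 0.47 × 0.40 × 0.05 × 0.43 × 0.95 = 0.0038399
  placer: 0.36 × 0.25 × 0.80 × 0.69 × 0.20 = 0.009936
Marginal likelihood of the evidence = 0.025471.
P(pegmatite | evidence) = 0.0038399 / 0.025471 ≈ 0.151.

0.151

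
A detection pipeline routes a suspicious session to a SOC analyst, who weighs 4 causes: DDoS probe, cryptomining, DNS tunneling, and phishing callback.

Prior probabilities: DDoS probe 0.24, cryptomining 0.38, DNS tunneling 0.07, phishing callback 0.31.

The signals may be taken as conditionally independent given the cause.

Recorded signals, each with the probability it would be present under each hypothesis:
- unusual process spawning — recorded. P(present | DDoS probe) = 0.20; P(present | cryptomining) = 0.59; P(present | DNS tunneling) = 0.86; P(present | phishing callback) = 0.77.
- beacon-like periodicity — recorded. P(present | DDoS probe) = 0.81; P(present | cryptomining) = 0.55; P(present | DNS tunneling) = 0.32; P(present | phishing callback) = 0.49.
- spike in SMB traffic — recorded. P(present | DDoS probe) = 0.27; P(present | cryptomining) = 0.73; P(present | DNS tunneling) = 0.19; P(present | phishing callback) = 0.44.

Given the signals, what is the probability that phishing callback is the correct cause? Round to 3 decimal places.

0.331

For each hypothesis, the unnormalized posterior weight is prior × product of the signal likelihoods:
  DDoS probe: 0.24 × 0.20 × 0.81 × 0.27 = 0.010498
  cryptomining: 0.38 × 0.59 × 0.55 × 0.73 = 0.090016
  DNS tunneling: 0.07 × 0.86 × 0.32 × 0.19 = 0.0036602
  phishing callback: 0.31 × 0.77 × 0.49 × 0.44 = 0.051464
Marginal likelihood of the evidence = 0.15564.
P(phishing callback | evidence) = 0.051464 / 0.15564 ≈ 0.331.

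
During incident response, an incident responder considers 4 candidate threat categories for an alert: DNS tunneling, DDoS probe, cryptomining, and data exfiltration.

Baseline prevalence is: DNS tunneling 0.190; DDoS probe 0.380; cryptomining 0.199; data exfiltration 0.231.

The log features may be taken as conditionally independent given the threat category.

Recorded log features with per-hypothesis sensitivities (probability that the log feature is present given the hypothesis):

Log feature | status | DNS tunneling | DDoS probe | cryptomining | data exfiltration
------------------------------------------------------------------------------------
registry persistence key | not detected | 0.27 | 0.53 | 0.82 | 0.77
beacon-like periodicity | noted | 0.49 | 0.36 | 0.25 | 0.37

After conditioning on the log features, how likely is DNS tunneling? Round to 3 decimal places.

0.422

By Bayes' rule with conditional independence, the unnormalized weight for each hypothesis is prior × ∏ likelihoods (using 1 − P(present | H) for each absent log feature):
  DNS tunneling: 0.190 × (1 − 0.27) × 0.49 = 0.067963
  DDoS probe: 0.380 × (1 − 0.53) × 0.36 = 0.064296
  cryptomining: 0.199 × (1 − 0.82) × 0.25 = 0.008955
  data exfiltration: 0.231 × (1 − 0.77) × 0.37 = 0.019658
The unnormalized weights sum to 0.16087.
P(DNS tunneling | evidence) = 0.067963 / 0.16087 ≈ 0.422.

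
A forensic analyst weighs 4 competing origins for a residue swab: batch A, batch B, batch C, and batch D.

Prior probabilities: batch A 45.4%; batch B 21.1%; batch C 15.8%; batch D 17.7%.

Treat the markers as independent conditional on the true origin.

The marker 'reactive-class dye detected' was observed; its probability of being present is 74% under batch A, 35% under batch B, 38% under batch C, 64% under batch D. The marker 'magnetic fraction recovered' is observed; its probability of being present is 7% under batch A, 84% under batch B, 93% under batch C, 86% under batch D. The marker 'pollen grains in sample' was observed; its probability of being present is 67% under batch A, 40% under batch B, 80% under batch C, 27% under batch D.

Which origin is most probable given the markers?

batch C

For each hypothesis, the unnormalized posterior weight is prior × product of the marker likelihoods:
  batch A: 0.454 × 0.74 × 0.07 × 0.67 = 0.015757
  batch B: 0.211 × 0.35 × 0.84 × 0.40 = 0.024814
  batch C: 0.158 × 0.38 × 0.93 × 0.80 = 0.04467
  batch D: 0.177 × 0.64 × 0.86 × 0.27 = 0.026304
The unnormalized weights sum to 0.11154.
P(batch A | evidence) ≈ 0.015757 / 0.11154 ≈ 0.141
P(batch B | evidence) ≈ 0.024814 / 0.11154 ≈ 0.222
P(batch C | evidence) ≈ 0.04467 / 0.11154 ≈ 0.400
P(batch D | evidence) ≈ 0.026304 / 0.11154 ≈ 0.236
The largest is 0.400, so batch C is most probable.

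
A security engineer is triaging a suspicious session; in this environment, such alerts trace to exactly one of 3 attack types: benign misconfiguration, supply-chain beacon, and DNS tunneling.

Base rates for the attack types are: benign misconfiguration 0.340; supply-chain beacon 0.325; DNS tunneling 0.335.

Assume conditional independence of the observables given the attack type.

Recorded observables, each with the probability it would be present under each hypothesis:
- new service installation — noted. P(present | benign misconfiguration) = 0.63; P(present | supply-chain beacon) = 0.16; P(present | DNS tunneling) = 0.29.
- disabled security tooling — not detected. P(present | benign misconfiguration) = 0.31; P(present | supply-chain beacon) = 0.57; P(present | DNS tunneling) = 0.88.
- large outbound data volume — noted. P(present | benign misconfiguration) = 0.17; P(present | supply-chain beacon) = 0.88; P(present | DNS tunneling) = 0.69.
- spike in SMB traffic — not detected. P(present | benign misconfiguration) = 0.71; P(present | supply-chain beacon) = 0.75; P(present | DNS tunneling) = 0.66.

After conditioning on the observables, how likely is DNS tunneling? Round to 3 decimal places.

Multiply each prior by the joint likelihood of the observable pattern (using 1 − P(present | H) for each absent observable):
  benign misconfiguration: 0.340 × 0.63 × (1 − 0.31) × 0.17 × (1 − 0.71) = 0.0072864
  supply-chain beacon: 0.325 × 0.16 × (1 − 0.57) × 0.88 × (1 − 0.75) = 0.0049192
  DNS tunneling: 0.335 × 0.29 × (1 − 0.88) × 0.69 × (1 − 0.66) = 0.002735
Normalizing constant Z = 0.0072864 + 0.0049192 + 0.002735 = 0.014941.
P(DNS tunneling | evidence) = 0.002735 / 0.014941 ≈ 0.183.

0.183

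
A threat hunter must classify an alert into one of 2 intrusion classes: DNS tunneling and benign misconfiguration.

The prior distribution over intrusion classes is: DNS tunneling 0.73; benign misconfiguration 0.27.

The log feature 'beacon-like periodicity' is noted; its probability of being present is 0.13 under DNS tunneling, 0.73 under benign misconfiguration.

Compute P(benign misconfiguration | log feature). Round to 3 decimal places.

0.675

Multiply each prior by the likelihood of the log feature:
  DNS tunneling: 0.73 × 0.13 = 0.0949
  benign misconfiguration: 0.27 × 0.73 = 0.1971
Marginal likelihood of the evidence = 0.292.
P(benign misconfiguration | evidence) = 0.1971 / 0.292 ≈ 0.675.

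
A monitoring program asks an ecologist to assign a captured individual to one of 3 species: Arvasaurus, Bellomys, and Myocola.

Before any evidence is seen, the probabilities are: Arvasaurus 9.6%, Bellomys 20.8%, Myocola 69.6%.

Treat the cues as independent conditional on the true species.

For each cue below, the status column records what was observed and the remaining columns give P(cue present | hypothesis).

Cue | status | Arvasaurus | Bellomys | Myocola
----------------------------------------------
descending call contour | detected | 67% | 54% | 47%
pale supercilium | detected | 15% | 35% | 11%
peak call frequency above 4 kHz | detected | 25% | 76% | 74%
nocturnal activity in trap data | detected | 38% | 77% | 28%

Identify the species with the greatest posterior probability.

Bellomys

For each hypothesis, the unnormalized posterior weight is prior × product of the cue likelihoods:
  Arvasaurus: 0.096 × 0.67 × 0.15 × 0.25 × 0.38 = 0.00091656
  Bellomys: 0.208 × 0.54 × 0.35 × 0.76 × 0.77 = 0.023005
  Myocola: 0.696 × 0.47 × 0.11 × 0.74 × 0.28 = 0.0074557
Marginal likelihood of the evidence = 0.031378.
P(Arvasaurus | evidence) ≈ 0.00091656 / 0.031378 ≈ 0.029
P(Bellomys | evidence) ≈ 0.023005 / 0.031378 ≈ 0.733
P(Myocola | evidence) ≈ 0.0074557 / 0.031378 ≈ 0.238
The largest is 0.733, so Bellomys is most probable.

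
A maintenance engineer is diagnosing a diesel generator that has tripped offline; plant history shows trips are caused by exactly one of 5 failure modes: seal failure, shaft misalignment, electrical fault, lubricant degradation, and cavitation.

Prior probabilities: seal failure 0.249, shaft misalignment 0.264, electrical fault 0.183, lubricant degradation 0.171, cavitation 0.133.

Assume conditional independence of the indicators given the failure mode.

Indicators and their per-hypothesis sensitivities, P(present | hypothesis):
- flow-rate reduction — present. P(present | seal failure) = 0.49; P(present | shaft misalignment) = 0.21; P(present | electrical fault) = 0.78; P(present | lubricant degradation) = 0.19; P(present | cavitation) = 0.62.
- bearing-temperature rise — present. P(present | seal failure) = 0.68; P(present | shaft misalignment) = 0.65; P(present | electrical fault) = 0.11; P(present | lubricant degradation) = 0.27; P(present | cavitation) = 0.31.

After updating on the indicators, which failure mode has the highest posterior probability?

By Bayes' rule with conditional independence, the unnormalized weight for each hypothesis is prior × ∏ likelihoods:
  seal failure: 0.249 × 0.49 × 0.68 = 0.082967
  shaft misalignment: 0.264 × 0.21 × 0.65 = 0.036036
  electrical fault: 0.183 × 0.78 × 0.11 = 0.015701
  lubricant degradation: 0.171 × 0.19 × 0.27 = 0.0087723
  cavitation: 0.133 × 0.62 × 0.31 = 0.025563
The unnormalized weights sum to 0.16904.
P(seal failure | evidence) ≈ 0.082967 / 0.16904 ≈ 0.491
P(shaft misalignment | evidence) ≈ 0.036036 / 0.16904 ≈ 0.213
P(electrical fault | evidence) ≈ 0.015701 / 0.16904 ≈ 0.093
P(lubricant degradation | evidence) ≈ 0.0087723 / 0.16904 ≈ 0.052
P(cavitation | evidence) ≈ 0.025563 / 0.16904 ≈ 0.151
The largest is 0.491, so seal failure is most probable.

seal failure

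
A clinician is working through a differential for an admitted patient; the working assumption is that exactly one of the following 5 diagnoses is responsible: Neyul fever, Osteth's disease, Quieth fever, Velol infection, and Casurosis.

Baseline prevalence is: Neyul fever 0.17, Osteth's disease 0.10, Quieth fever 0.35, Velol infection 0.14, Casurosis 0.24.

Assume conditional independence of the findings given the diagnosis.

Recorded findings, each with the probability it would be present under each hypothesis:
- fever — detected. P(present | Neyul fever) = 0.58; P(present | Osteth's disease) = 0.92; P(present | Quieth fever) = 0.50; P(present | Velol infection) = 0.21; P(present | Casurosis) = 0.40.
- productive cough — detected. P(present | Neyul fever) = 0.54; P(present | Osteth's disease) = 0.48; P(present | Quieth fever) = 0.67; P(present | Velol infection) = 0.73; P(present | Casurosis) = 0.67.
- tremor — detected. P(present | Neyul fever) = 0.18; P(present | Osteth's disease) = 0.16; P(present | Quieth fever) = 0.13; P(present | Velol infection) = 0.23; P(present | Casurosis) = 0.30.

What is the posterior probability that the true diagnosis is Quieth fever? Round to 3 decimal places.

For each hypothesis, the unnormalized posterior weight is prior × product of the finding likelihoods:
  Neyul fever: 0.17 × 0.58 × 0.54 × 0.18 = 0.0095839
  Osteth's disease: 0.10 × 0.92 × 0.48 × 0.16 = 0.0070656
  Quieth fever: 0.35 × 0.50 × 0.67 × 0.13 = 0.015242
  Velol infection: 0.14 × 0.21 × 0.73 × 0.23 = 0.0049363
  Casurosis: 0.24 × 0.40 × 0.67 × 0.30 = 0.019296
Normalizing constant Z = 0.0095839 + 0.0070656 + 0.015242 + 0.0049363 + 0.019296 = 0.056124.
P(Quieth fever | evidence) = 0.015242 / 0.056124 ≈ 0.272.

0.272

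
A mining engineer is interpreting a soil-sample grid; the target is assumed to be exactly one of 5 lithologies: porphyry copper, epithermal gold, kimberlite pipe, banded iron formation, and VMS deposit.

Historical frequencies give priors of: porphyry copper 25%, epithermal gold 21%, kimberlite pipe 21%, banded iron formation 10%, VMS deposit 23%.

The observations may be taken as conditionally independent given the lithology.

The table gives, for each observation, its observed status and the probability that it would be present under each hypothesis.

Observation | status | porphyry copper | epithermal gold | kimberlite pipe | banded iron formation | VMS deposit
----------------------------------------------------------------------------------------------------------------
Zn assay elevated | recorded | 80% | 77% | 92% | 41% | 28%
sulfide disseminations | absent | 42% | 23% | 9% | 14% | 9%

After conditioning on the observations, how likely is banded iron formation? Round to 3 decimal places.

0.069

For each hypothesis, the unnormalized posterior weight is prior × product of the observation likelihoods (using 1 − P(present | H) for each absent observation):
  porphyry copper: 0.25 × 0.80 × (1 − 0.42) = 0.116
  epithermal gold: 0.21 × 0.77 × (1 − 0.23) = 0.12451
  kimberlite pipe: 0.21 × 0.92 × (1 − 0.09) = 0.17581
  banded iron formation: 0.10 × 0.41 × (1 − 0.14) = 0.03526
  VMS deposit: 0.23 × 0.28 × (1 − 0.09) = 0.058604
The unnormalized weights sum to 0.51019.
P(banded iron formation | evidence) = 0.03526 / 0.51019 ≈ 0.069.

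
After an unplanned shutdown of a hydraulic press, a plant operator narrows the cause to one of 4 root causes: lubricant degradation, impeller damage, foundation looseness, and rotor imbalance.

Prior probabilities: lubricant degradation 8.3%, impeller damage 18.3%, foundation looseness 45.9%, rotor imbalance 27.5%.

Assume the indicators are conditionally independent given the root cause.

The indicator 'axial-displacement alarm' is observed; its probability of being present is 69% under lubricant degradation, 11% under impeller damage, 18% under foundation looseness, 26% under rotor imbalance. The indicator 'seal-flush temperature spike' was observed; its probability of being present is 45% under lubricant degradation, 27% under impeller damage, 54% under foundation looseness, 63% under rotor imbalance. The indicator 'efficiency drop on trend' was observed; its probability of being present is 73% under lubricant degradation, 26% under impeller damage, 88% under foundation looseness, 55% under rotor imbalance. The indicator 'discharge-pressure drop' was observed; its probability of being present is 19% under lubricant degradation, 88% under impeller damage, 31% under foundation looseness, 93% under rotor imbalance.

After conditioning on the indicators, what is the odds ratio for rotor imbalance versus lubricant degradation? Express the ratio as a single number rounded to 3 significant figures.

Unnormalized posterior weight (prior times the indicator likelihoods) for each of the two hypotheses:
  rotor imbalance: 0.275 × 0.26 × 0.63 × 0.55 × 0.93 = 0.023041
  lubricant degradation: 0.083 × 0.69 × 0.45 × 0.73 × 0.19 = 0.0035745
Posterior odds = 0.023041 / 0.0035745 ≈ 6.45.

6.45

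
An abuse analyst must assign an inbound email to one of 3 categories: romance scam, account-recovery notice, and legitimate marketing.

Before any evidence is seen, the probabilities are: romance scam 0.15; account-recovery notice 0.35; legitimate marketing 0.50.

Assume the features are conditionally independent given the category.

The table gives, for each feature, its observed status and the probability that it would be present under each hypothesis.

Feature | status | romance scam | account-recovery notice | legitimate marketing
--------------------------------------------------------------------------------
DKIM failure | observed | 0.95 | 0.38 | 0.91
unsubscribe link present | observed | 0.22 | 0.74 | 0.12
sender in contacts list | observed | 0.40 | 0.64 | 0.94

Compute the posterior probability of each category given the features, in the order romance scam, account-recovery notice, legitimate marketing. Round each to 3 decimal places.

For each hypothesis, the unnormalized posterior weight is prior × product of the feature likelihoods:
  romance scam: 0.15 × 0.95 × 0.22 × 0.40 = 0.01254
  account-recovery notice: 0.35 × 0.38 × 0.74 × 0.64 = 0.062989
  legitimate marketing: 0.50 × 0.91 × 0.12 × 0.94 = 0.051324
Normalizing constant Z = 0.01254 + 0.062989 + 0.051324 = 0.12685.
P(romance scam | evidence) = 0.01254 / 0.12685 ≈ 0.099
P(account-recovery notice | evidence) = 0.062989 / 0.12685 ≈ 0.497
P(legitimate marketing | evidence) = 0.051324 / 0.12685 ≈ 0.405

0.099, 0.497, 0.405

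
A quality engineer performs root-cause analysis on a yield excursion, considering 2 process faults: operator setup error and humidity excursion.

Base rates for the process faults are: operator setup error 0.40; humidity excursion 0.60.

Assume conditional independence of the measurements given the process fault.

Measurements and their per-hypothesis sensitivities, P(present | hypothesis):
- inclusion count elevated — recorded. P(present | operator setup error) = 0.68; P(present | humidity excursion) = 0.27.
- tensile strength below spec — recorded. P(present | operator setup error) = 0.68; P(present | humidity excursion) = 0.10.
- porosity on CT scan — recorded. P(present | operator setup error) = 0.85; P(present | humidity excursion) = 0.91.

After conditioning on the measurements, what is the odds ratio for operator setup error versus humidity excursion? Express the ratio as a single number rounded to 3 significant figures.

The normalizing constant cancels in an odds ratio, so compute prior × likelihood for the two hypotheses only:
  operator setup error: 0.40 × 0.68 × 0.68 × 0.85 = 0.15722
  humidity excursion: 0.60 × 0.27 × 0.10 × 0.91 = 0.014742
Posterior odds = 0.15722 / 0.014742 ≈ 10.7.

10.7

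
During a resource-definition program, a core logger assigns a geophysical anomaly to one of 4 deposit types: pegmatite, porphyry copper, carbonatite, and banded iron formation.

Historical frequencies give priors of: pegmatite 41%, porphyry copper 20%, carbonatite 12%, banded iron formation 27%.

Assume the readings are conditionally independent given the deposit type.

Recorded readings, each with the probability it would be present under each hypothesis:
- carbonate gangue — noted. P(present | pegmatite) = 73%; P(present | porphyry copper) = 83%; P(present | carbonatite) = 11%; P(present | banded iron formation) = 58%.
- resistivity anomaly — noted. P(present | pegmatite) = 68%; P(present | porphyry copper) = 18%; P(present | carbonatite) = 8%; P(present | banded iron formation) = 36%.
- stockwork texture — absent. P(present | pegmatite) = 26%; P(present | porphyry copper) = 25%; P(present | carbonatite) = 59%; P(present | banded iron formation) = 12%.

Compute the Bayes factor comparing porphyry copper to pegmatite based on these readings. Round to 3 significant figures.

Joint likelihood of the reading pattern under each hypothesis (using 1 − P(present | H) for each absent reading):
  porphyry copper: 0.83 × 0.18 × (1 − 0.25) = 0.11205
  pegmatite: 0.73 × 0.68 × (1 − 0.26) = 0.36734
Bayes factor = 0.11205 / 0.36734 ≈ 0.305

0.305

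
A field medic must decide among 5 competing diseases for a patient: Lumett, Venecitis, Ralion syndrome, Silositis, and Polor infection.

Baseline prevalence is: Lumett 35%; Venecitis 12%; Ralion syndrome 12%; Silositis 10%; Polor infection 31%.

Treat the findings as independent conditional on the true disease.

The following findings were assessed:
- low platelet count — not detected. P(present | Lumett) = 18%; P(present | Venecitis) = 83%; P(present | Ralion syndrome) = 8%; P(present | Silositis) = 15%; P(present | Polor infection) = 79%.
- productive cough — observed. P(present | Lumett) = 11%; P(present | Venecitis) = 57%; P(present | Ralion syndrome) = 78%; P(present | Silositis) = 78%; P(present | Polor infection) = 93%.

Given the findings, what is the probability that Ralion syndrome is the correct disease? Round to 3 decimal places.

0.336

For each hypothesis, the unnormalized posterior weight is prior × product of the finding likelihoods (using 1 − P(present | H) for each absent finding):
  Lumett: 0.35 × (1 − 0.18) × 0.11 = 0.03157
  Venecitis: 0.12 × (1 − 0.83) × 0.57 = 0.011628
  Ralion syndrome: 0.12 × (1 − 0.08) × 0.78 = 0.086112
  Silositis: 0.10 × (1 − 0.15) × 0.78 = 0.0663
  Polor infection: 0.31 × (1 − 0.79) × 0.93 = 0.060543
The unnormalized weights sum to 0.25615.
P(Ralion syndrome | evidence) = 0.086112 / 0.25615 ≈ 0.336.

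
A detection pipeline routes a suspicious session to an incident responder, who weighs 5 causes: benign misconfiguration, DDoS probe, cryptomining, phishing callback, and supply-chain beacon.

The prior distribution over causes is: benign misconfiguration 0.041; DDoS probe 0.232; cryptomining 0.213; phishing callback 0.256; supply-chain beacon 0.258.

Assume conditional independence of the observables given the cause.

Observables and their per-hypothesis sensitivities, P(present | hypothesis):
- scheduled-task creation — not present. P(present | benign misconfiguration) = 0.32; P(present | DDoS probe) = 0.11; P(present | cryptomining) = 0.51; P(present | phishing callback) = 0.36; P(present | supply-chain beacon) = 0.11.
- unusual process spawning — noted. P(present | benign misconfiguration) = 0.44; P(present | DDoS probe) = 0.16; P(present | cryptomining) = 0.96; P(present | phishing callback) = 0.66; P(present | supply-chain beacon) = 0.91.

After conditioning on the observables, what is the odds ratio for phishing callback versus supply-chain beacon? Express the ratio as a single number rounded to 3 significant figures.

Posterior odds equal prior odds times the likelihood ratio; only the two competing hypotheses matter (using 1 − P(present | H) for each absent observable).
  phishing callback: 0.256 × (1 − 0.36) × 0.66 = 0.10813
  supply-chain beacon: 0.258 × (1 − 0.11) × 0.91 = 0.20895
Posterior odds = 0.10813 / 0.20895 ≈ 0.518.

0.518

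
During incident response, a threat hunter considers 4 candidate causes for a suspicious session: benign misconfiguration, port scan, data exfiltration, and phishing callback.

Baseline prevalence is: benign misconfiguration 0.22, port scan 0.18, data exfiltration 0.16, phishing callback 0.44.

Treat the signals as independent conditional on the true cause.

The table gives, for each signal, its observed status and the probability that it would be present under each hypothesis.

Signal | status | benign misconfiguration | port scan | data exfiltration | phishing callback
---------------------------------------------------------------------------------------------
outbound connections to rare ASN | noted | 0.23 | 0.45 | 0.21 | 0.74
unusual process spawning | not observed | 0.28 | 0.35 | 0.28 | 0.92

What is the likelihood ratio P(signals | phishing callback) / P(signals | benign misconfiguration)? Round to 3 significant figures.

Take the product of per-signal likelihoods under each hypothesis (using 1 − P(present | H) for each absent signal), then divide.
  phishing callback: 0.74 × (1 − 0.92) = 0.0592
  benign misconfiguration: 0.23 × (1 − 0.28) = 0.1656
Bayes factor = 0.0592 / 0.1656 ≈ 0.357

0.357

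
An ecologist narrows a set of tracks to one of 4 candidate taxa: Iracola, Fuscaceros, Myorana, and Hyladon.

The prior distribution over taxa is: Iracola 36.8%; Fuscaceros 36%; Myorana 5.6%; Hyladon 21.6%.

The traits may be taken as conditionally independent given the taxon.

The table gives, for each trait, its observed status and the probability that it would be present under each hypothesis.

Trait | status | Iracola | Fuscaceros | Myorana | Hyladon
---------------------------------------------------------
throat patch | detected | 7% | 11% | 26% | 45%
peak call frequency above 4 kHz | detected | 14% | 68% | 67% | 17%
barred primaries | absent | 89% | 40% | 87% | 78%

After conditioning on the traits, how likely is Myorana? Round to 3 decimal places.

0.059

For each hypothesis, the unnormalized posterior weight is prior × product of the trait likelihoods (using 1 − P(present | H) for each absent trait):
  Iracola: 0.368 × 0.07 × 0.14 × (1 − 0.89) = 0.0003967
  Fuscaceros: 0.360 × 0.11 × 0.68 × (1 − 0.40) = 0.016157
  Myorana: 0.056 × 0.26 × 0.67 × (1 − 0.87) = 0.0012682
  Hyladon: 0.216 × 0.45 × 0.17 × (1 − 0.78) = 0.0036353
Marginal likelihood of the evidence = 0.021457.
P(Myorana | evidence) = 0.0012682 / 0.021457 ≈ 0.059.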